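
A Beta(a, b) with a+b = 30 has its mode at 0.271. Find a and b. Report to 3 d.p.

Since the density peak of Beta(a,b) is at (a−1)/(a+b−2),
a = 1 + 0.271(30−2) = 8.588 and b = 30 − 8.588 = 21.412.

a = 8.588, b = 21.412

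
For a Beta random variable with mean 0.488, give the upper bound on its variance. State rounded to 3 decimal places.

0.250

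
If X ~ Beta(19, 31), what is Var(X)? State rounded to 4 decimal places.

0.0046

α+β = 50 and αβ = 589, so Var = αβ/[(α+β)²(α+β+1)] = 589/127500 = 0.0046.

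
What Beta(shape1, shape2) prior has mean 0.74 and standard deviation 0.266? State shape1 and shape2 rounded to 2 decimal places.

Variance = 0.266² = 0.070756. The moment-matching identity shape1+shape2 = μ(1−μ)/Var − 1 gives
shape1+shape2 = 0.1924/0.070756 − 1 = 1.7192, so shape1 = μ·1.7192 = 1.27 and shape2 = (1−μ)·1.7192 = 0.45.

shape1 = 1.27, shape2 = 0.45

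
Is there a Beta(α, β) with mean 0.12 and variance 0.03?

A Beta with mean μ has variance μ(1−μ)/(α+β+1) < μ(1−μ).
Here μ(1−μ) = 0.12×0.88 = 0.1056, and 0.03 < 0.1056.

Yes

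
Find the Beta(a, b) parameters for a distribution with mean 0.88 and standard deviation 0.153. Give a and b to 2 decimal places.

a = 3.09, b = 0.42

First σ² = 0.023409. Setting a = μn, b = (1−μ)n with n = a+b,
μ(1−μ)/(n+1) = 0.023409 ⇒ n+1 = 0.1056/0.023409 = 4.5111 ⇒ n = 3.5111.
Hence a = 0.88×3.5111 = 3.09, b = 0.12×3.5111 = 0.42.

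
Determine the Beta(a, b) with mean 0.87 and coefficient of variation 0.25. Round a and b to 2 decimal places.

a = 1.21, b = 0.18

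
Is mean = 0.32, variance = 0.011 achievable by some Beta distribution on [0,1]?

Yes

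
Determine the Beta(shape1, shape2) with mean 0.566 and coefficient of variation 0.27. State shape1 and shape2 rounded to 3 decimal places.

Var = (CV·μ)² = (0.27×0.566)² = 0.023354.
shape1+shape2 = μ(1−μ)/Var − 1 = 0.245644/0.023354 − 1 = 9.5183.
Thus shape1 = 0.566·9.5183 = 5.387 and shape2 = 0.434·9.5183 = 4.131.

shape1 = 5.387, shape2 = 4.131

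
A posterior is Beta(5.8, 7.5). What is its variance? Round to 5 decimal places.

0.01720

Var = αβ/[(α+β)²(α+β+1)] = (5.8×7.5)/(13.3²×14.3) = 43.50/2529.527 = 0.01720.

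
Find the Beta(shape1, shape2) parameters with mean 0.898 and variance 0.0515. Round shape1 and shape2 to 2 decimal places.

Write ν = shape1+shape2; then shape1 = μν and Var = μ(1−μ)/(ν+1).
ν = μ(1−μ)/Var − 1 = 0.091596/0.0515 − 1 = 0.7786.
shape1 = 0.898·0.7786 = 0.70, shape2 = 0.102·0.7786 = 0.08.

shape1 = 0.70, shape2 = 0.08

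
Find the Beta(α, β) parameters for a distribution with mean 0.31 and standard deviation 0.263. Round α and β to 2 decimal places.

α = 0.65, β = 1.44

First σ² = 0.069169. Setting α = μn, β = (1−μ)n with n = α+β,
μ(1−μ)/(n+1) = 0.069169 ⇒ n+1 = 0.2139/0.069169 = 3.0924 ⇒ n = 2.0924.
Hence α = 0.31×2.0924 = 0.65, β = 0.69×2.0924 = 1.44.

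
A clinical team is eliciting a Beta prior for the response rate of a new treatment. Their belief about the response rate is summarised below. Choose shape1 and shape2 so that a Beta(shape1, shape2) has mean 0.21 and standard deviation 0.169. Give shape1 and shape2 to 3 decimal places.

First σ² = 0.028561. Setting shape1 = μn, shape2 = (1−μ)n with n = shape1+shape2,
μ(1−μ)/(n+1) = 0.028561 ⇒ n+1 = 0.1659/0.028561 = 5.8086 ⇒ n = 4.8086.
Hence shape1 = 0.21×4.8086 = 1.010, shape2 = 0.79×4.8086 = 3.799.

shape1 = 1.010, shape2 = 3.799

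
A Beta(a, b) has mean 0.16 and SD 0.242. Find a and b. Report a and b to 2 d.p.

a = 0.21, b = 1.09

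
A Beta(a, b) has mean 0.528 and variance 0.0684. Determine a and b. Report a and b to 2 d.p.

a = 1.40, b = 1.25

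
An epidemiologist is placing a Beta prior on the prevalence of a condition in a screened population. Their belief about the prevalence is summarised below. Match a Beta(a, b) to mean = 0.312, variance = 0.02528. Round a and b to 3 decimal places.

a = 2.337, b = 5.154

By moment matching, a+b = μ(1−μ)/σ² − 1 = (0.312·0.688)/0.02528 − 1 = 8.4911 − 1 = 7.4911.
Since a/(a+b) = μ, a = 0.312·7.4911 = 2.337 and b = 0.688·7.4911 = 5.154.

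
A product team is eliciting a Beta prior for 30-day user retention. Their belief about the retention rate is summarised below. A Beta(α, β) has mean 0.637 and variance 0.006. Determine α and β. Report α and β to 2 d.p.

α = 23.91, β = 13.63

By moment matching, α+β = μ(1−μ)/σ² − 1 = (0.637·0.363)/0.006 − 1 = 38.5385 − 1 = 37.5385.
Since α/(α+β) = μ, α = 0.637·37.5385 = 23.91 and β = 0.363·37.5385 = 13.63.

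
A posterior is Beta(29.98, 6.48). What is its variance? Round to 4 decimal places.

0.0039

Var = αβ/[(α+β)²(α+β+1)] = (29.98×6.48)/(36.46²×37.46) = 194.2704/49796.761736 = 0.0039.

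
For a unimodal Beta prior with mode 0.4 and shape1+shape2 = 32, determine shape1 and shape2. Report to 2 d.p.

shape1 = 13.00, shape2 = 19.00

Mode = (shape1−1)/(κ−2) with κ = shape1+shape2, so shape1−1 = 0.4·30 = 12.00.
shape1 = 13.00; shape2 = κ − shape1 = 19.00.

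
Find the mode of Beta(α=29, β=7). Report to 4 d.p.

The density x^(α−1)(1−x)^(β−1) is maximised at (α−1)/(α+β−2) = 28/34 = 0.8235.

0.8235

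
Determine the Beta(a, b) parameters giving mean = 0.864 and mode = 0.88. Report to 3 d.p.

a = 41.040, b = 6.460

With s = a+b: μ = a/s and mode = (a−1)/(s−2). Eliminating a = μs,
μs − 1 = m(s−2) ⇒ s(μ−m) = 1−2m ⇒ s = -0.76/-0.016 = 47.5000.
So a = μs = 41.040, b = (1−μ)s = 6.460.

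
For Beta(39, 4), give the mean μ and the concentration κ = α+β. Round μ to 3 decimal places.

κ = α+β = 39+4 = 43; μ = α/κ = 39/43 = 0.907.

μ = 0.907, κ = 43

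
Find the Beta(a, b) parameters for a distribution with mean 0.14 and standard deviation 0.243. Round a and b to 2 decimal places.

a = 0.15, b = 0.89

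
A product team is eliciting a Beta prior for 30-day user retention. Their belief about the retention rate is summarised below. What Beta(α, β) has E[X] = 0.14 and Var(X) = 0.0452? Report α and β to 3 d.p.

α = 0.233, β = 1.431

By moment matching, α+β = μ(1−μ)/σ² − 1 = (0.14·0.86)/0.0452 − 1 = 2.6637 − 1 = 1.6637.
Since α/(α+β) = μ, α = 0.14·1.6637 = 0.233 and β = 0.86·1.6637 = 1.431.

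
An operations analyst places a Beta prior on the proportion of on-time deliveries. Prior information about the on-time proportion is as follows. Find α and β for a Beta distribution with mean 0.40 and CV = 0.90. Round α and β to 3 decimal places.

α = 0.341, β = 0.511

σ = CV·μ = 0.90×0.40 = 0.36000, so σ² = 0.129600.
s+1 = μ(1−μ)/σ² = 0.2400/0.129600 = 1.8519, so s = α+β = 0.8519.
α = μs = 0.341, β = (1−μ)s = 0.511.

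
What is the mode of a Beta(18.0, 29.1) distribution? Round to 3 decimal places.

The density x^(α−1)(1−x)^(β−1) is maximised at (α−1)/(α+β−2) = 17.0/45.1 = 0.377.

0.377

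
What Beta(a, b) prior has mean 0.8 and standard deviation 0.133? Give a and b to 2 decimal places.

σ² = 0.133² = 0.017689.
With s = a+b, Var = μ(1−μ)/(s+1), so s+1 = (0.8×0.2)/0.017689 = 9.0452 and s = 8.0452.
a = μs = 6.44, b = (1−μ)s = 1.61.

a = 6.44, b = 1.61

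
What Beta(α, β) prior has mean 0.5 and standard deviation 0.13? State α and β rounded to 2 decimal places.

α = 6.90, β = 6.90

First σ² = 0.0169. Setting α = μn, β = (1−μ)n with n = α+β,
μ(1−μ)/(n+1) = 0.0169 ⇒ n+1 = 0.25/0.0169 = 14.7929 ⇒ n = 13.7929.
Hence α = 0.5×13.7929 = 6.90, β = 0.5×13.7929 = 6.90.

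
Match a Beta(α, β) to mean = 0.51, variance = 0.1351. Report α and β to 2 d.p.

α = 0.43, β = 0.42

Let s = α+β. The Beta variance is μ(1−μ)/(s+1).
So s+1 = μ(1−μ)/σ² = (0.51×0.49)/0.1351 = 0.2499/0.1351 = 1.8497, giving s = 0.8497.
Then α = μs = 0.51×0.8497 = 0.43 and β = (1−μ)s = 0.49×0.8497 = 0.42.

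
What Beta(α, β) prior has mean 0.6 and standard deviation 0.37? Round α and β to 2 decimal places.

α = 0.45, β = 0.30

Variance = 0.37² = 0.1369. The moment-matching identity α+β = μ(1−μ)/Var − 1 gives
α+β = 0.24/0.1369 − 1 = 0.7531, so α = μ·0.7531 = 0.45 and β = (1−μ)·0.7531 = 0.30.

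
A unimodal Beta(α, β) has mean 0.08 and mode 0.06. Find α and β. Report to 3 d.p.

Let s = α+β. Mean gives α = μs = 0.08s; mode gives (α−1)/(s−2) = 0.06.
Substituting: 0.08s − 1 = 0.06(s−2) = 0.06s − 0.12, so 0.02s = 0.88 and s = 44.0000.
Then α = 0.08×44.0000 = 3.520 and β = s−α = 40.480.

α = 3.520, β = 40.480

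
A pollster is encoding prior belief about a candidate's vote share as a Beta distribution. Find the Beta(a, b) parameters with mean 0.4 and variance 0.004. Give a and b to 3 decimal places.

a = 23.600, b = 35.400

By moment matching, a+b = μ(1−μ)/σ² − 1 = (0.4·0.6)/0.004 − 1 = 60.0000 − 1 = 59.0000.
Since a/(a+b) = μ, a = 0.4·59.0000 = 23.600 and b = 0.6·59.0000 = 35.400.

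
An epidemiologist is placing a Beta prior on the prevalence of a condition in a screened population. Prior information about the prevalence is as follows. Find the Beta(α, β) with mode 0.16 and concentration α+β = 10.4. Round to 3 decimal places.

α = 2.344, β = 8.056

Since the density peak of Beta(α,β) is at (α−1)/(α+β−2),
α = 1 + 0.16(10.4−2) = 2.344 and β = 10.4 − 2.344 = 8.056.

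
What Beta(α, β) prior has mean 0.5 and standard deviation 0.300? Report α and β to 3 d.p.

Variance = 0.300² = 0.090000. The moment-matching identity α+β = μ(1−μ)/Var − 1 gives
α+β = 0.25/0.090000 − 1 = 1.7778, so α = μ·1.7778 = 0.889 and β = (1−μ)·1.7778 = 0.889.

α = 0.889, β = 0.889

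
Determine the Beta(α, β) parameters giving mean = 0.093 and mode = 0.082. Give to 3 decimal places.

With s = α+β: μ = α/s and mode = (α−1)/(s−2). Eliminating α = μs,
μs − 1 = m(s−2) ⇒ s(μ−m) = 1−2m ⇒ s = 0.836/0.011 = 76.0000.
So α = μs = 7.068, β = (1−μ)s = 68.932.

α = 7.068, β = 68.932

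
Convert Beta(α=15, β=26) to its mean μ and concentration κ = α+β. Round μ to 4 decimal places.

μ = 0.3659, κ = 41

κ = α+β = 15+26 = 41; μ = α/κ = 15/41 = 0.3659.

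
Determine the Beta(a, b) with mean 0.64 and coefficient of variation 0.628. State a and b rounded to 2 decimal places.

Var = (CV·μ)² = (0.628×0.64)² = 0.161540.
a+b = μ(1−μ)/Var − 1 = 0.2304/0.161540 − 1 = 0.4263.
Thus a = 0.64·0.4263 = 0.27 and b = 0.36·0.4263 = 0.15.

a = 0.27, b = 0.15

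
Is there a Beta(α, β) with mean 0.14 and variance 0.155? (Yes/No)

No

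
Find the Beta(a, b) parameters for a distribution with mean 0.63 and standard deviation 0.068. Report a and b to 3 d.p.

a = 31.129, b = 18.282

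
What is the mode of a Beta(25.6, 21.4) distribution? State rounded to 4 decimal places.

0.5467

The density x^(α−1)(1−x)^(β−1) is maximised at (α−1)/(α+β−2) = 24.6/45.0 = 0.5467.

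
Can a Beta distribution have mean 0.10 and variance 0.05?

For any Beta, Var(X) < E[X]·(1−E[X]).
Here μ(1−μ) = 0.10×0.90 = 0.0900, and 0.05 < 0.0900.

Yes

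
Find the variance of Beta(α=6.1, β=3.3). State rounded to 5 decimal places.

0.02191

μ = 6.1/9.4 = 0.648936; Var = μ(1−μ)/(α+β+1) = 0.2278180/10.4 = 0.02191.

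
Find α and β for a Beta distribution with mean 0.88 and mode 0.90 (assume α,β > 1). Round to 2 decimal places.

α = 35.20, β = 4.80

Let s = α+β. Mean gives α = μs = 0.88s; mode gives (α−1)/(s−2) = 0.90.
Substituting: 0.88s − 1 = 0.90(s−2) = 0.90s − 1.80, so -0.02s = -0.80 and s = 40.0000.
Then α = 0.88×40.0000 = 35.20 and β = s−α = 4.80.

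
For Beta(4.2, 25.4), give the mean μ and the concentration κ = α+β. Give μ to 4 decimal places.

μ = 0.1419, κ = 29.6

κ = α+β = 4.2+25.4 = 29.6; μ = α/κ = 4.2/29.6 = 0.1419.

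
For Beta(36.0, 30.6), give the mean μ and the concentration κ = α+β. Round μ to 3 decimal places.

κ = α+β = 36.0+30.6 = 66.6; μ = α/κ = 36.0/66.6 = 0.541.

μ = 0.541, κ = 66.6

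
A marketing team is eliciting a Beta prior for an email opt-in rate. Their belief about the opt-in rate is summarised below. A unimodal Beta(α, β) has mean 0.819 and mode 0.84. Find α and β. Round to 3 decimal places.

With s = α+β: μ = α/s and mode = (α−1)/(s−2). Eliminating α = μs,
μs − 1 = m(s−2) ⇒ s(μ−m) = 1−2m ⇒ s = -0.68/-0.021 = 32.3810.
So α = μs = 26.520, β = (1−μ)s = 5.861.

α = 26.520, β = 5.861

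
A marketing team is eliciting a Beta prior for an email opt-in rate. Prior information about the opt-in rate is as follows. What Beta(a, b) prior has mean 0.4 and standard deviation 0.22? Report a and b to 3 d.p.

Variance = 0.22² = 0.0484. The moment-matching identity a+b = μ(1−μ)/Var − 1 gives
a+b = 0.24/0.0484 − 1 = 3.9587, so a = μ·3.9587 = 1.583 and b = (1−μ)·3.9587 = 2.375.

a = 1.583, b = 2.375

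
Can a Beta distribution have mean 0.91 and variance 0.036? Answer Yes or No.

Yes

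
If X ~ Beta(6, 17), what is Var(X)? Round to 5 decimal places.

0.00803

α+β = 23 and αβ = 102, so Var = αβ/[(α+β)²(α+β+1)] = 102/12696 = 0.00803.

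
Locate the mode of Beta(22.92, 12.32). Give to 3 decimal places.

0.659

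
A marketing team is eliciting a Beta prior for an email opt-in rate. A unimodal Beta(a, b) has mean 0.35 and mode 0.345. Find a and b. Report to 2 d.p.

a = 21.70, b = 40.30

Let s = a+b. Mean gives a = μs = 0.35s; mode gives (a−1)/(s−2) = 0.345.
Substituting: 0.35s − 1 = 0.345(s−2) = 0.345s − 0.690, so 0.005s = 0.310 and s = 62.0000.
Then a = 0.35×62.0000 = 21.70 and b = s−a = 40.30.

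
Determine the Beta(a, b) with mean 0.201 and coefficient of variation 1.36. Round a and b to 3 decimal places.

Var = (CV·μ)² = (1.36×0.201)² = 0.074726.
a+b = μ(1−μ)/Var − 1 = 0.160599/0.074726 − 1 = 1.1492.
Thus a = 0.201·1.1492 = 0.231 and b = 0.799·1.1492 = 0.918.

a = 0.231, b = 0.918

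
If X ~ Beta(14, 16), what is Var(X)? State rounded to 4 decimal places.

0.0080

Var = αβ/[(α+β)²(α+β+1)] = (14×16)/(30²×31) = 224/27900 = 0.0080.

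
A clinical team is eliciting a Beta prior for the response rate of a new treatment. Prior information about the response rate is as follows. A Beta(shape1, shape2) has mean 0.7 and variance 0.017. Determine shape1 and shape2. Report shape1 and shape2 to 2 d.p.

shape1 = 7.95, shape2 = 3.41

Let s = shape1+shape2. The Beta variance is μ(1−μ)/(s+1).
So s+1 = μ(1−μ)/σ² = (0.7×0.3)/0.017 = 0.21/0.017 = 12.3529, giving s = 11.3529.
Then shape1 = μs = 0.7×11.3529 = 7.95 and shape2 = (1−μ)s = 0.3×11.3529 = 3.41.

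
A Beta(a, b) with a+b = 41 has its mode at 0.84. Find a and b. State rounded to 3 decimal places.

a = 33.760, b = 7.240

For a,b>1 the mode is (a−1)/(a+b−2), so a = mode·(κ−2)+1 = 0.84×39+1 = 33.760.
And b = (1−mode)·(κ−2)+1 = 0.16×39+1 = 7.240.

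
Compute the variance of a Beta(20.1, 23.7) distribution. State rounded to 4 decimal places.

Var = αβ/[(α+β)²(α+β+1)] = (20.1×23.7)/(43.8²×44.8) = 476.37/85946.112 = 0.0055.

0.0055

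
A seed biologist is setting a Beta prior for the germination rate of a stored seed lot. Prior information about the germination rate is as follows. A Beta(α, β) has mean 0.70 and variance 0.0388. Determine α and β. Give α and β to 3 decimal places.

α = 3.089, β = 1.324

Let s = α+β. The Beta variance is μ(1−μ)/(s+1).
So s+1 = μ(1−μ)/σ² = (0.70×0.30)/0.0388 = 0.2100/0.0388 = 5.4124, giving s = 4.4124.
Then α = μs = 0.70×4.4124 = 3.089 and β = (1−μ)s = 0.30×4.4124 = 1.324.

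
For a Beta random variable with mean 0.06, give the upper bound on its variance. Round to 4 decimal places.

0.0564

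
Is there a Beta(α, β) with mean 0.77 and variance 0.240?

No

A Beta with mean μ has variance μ(1−μ)/(α+β+1) < μ(1−μ).
Here μ(1−μ) = 0.77×0.23 = 0.1771, and 0.240 ≥ 0.1771.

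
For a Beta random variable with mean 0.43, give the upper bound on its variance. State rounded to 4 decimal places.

0.2451

For fixed mean μ the Beta variance is μ(1−μ)/(α+β+1), increasing as α+β decreases.
Its least upper bound (not attained) is μ(1−μ) = 0.43·0.57 = 0.2451.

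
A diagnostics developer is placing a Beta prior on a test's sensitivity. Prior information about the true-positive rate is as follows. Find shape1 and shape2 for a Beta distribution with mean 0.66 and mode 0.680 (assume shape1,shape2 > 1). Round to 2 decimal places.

shape1 = 11.88, shape2 = 6.12

Let s = shape1+shape2. Mean gives shape1 = μs = 0.66s; mode gives (shape1−1)/(s−2) = 0.680.
Substituting: 0.66s − 1 = 0.680(s−2) = 0.680s − 1.360, so -0.020s = -0.360 and s = 18.0000.
Then shape1 = 0.66×18.0000 = 11.88 and shape2 = s−shape1 = 6.12.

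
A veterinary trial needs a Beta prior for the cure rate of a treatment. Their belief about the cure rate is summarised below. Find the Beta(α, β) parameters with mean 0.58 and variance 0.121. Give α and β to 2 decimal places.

Write ν = α+β; then α = μν and Var = μ(1−μ)/(ν+1).
ν = μ(1−μ)/Var − 1 = 0.2436/0.121 − 1 = 1.0132.
α = 0.58·1.0132 = 0.59, β = 0.42·1.0132 = 0.43.

α = 0.59, β = 0.43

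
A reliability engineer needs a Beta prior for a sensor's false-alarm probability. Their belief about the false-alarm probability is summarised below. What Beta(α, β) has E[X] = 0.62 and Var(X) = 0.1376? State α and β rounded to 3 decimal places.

Write ν = α+β; then α = μν and Var = μ(1−μ)/(ν+1).
ν = μ(1−μ)/Var − 1 = 0.2356/0.1376 − 1 = 0.7122.
α = 0.62·0.7122 = 0.442, β = 0.38·0.7122 = 0.271.

α = 0.442, β = 0.271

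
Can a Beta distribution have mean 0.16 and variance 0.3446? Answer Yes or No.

A Beta with mean μ has variance μ(1−μ)/(α+β+1) < μ(1−μ).
Here μ(1−μ) = 0.16×0.84 = 0.1344, and 0.3446 ≥ 0.1344.

No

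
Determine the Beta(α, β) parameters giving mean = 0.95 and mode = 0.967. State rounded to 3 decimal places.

With s = α+β: μ = α/s and mode = (α−1)/(s−2). Eliminating α = μs,
μs − 1 = m(s−2) ⇒ s(μ−m) = 1−2m ⇒ s = -0.934/-0.017 = 54.9412.
So α = μs = 52.194, β = (1−μ)s = 2.747.

α = 52.194, β = 2.747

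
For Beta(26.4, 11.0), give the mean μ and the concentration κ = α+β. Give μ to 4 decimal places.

μ = 0.7059, κ = 37.4

κ = α+β = 26.4+11.0 = 37.4; μ = α/κ = 26.4/37.4 = 0.7059.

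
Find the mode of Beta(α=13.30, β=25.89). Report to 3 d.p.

0.331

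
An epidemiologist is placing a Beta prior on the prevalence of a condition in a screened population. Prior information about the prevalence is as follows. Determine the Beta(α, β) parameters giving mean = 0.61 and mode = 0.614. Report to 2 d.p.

Let s = α+β. Mean gives α = μs = 0.61s; mode gives (α−1)/(s−2) = 0.614.
Substituting: 0.61s − 1 = 0.614(s−2) = 0.614s − 1.228, so -0.004s = -0.228 and s = 57.0000.
Then α = 0.61×57.0000 = 34.77 and β = s−α = 22.23.

α = 34.77, β = 22.23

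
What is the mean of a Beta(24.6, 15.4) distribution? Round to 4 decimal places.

The Beta mean is α/(α+β) = 24.6/(24.6+15.4) = 0.6150.

0.6150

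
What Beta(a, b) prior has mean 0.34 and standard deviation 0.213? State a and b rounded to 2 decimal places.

a = 1.34, b = 2.60

Variance = 0.213² = 0.045369. The moment-matching identity a+b = μ(1−μ)/Var − 1 gives
a+b = 0.2244/0.045369 − 1 = 3.9461, so a = μ·3.9461 = 1.34 and b = (1−μ)·3.9461 = 2.60.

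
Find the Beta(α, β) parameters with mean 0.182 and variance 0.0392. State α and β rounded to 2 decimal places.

By moment matching, α+β = μ(1−μ)/σ² − 1 = (0.182·0.818)/0.0392 − 1 = 3.7979 − 1 = 2.7979.
Since α/(α+β) = μ, α = 0.182·2.7979 = 0.51 and β = 0.818·2.7979 = 2.29.

α = 0.51, β = 2.29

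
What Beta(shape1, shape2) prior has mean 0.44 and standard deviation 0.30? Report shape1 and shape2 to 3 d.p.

shape1 = 0.765, shape2 = 0.973

σ² = 0.30² = 0.0900.
With s = shape1+shape2, Var = μ(1−μ)/(s+1), so s+1 = (0.44×0.56)/0.0900 = 2.7378 and s = 1.7378.
shape1 = μs = 0.765, shape2 = (1−μ)s = 0.973.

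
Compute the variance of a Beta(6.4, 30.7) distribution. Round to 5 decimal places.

0.00375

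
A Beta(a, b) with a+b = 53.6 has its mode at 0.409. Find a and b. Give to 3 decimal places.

a = 22.104, b = 31.496

For a,b>1 the mode is (a−1)/(a+b−2), so a = mode·(κ−2)+1 = 0.409×51.6+1 = 22.104.
And b = (1−mode)·(κ−2)+1 = 0.591×51.6+1 = 31.496.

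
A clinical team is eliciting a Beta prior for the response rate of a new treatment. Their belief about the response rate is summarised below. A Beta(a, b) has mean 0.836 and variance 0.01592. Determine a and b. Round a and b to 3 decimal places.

Write ν = a+b; then a = μν and Var = μ(1−μ)/(ν+1).
ν = μ(1−μ)/Var − 1 = 0.137104/0.01592 − 1 = 7.6121.
a = 0.836·7.6121 = 6.364, b = 0.164·7.6121 = 1.248.

a = 6.364, b = 1.248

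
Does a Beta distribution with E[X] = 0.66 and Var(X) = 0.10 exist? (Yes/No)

Yes

The Beta variance bound is σ² < μ(1−μ).
Here μ(1−μ) = 0.66×0.34 = 0.2244, and 0.10 < 0.2244.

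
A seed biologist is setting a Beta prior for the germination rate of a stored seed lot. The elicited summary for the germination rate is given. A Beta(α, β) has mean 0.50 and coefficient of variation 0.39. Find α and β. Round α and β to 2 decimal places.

σ = CV·μ = 0.39×0.50 = 0.19500, so σ² = 0.038025.
s+1 = μ(1−μ)/σ² = 0.2500/0.038025 = 6.5746, so s = α+β = 5.5746.
α = μs = 2.79, β = (1−μ)s = 2.79.

α = 2.79, β = 2.79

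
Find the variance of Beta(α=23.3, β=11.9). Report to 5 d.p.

0.00618

μ = 23.3/35.2 = 0.661932; Var = μ(1−μ)/(α+β+1) = 0.2237781/36.2 = 0.00618.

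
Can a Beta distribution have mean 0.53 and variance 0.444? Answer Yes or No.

A Beta with mean μ has variance μ(1−μ)/(α+β+1) < μ(1−μ).
Here μ(1−μ) = 0.53×0.47 = 0.2491, and 0.444 ≥ 0.2491.

No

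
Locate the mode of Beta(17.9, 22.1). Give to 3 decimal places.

0.445

With α,β > 1, mode = (α−1)/(α+β−2) = 16.9/38.0 = 0.445.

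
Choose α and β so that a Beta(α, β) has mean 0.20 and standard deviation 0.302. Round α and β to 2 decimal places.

σ² = 0.302² = 0.091204.
With s = α+β, Var = μ(1−μ)/(s+1), so s+1 = (0.20×0.80)/0.091204 = 1.7543 and s = 0.7543.
α = μs = 0.15, β = (1−μ)s = 0.60.

α = 0.15, β = 0.60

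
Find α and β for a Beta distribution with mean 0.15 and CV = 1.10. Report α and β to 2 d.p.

Var = (CV·μ)² = (1.10×0.15)² = 0.027225.
α+β = μ(1−μ)/Var − 1 = 0.1275/0.027225 − 1 = 3.6832.
Thus α = 0.15·3.6832 = 0.55 and β = 0.85·3.6832 = 3.13.

α = 0.55, β = 3.13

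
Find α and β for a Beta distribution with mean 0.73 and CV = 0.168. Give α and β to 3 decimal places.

σ = CV·μ = 0.168×0.73 = 0.12264, so σ² = 0.015041.
s+1 = μ(1−μ)/σ² = 0.1971/0.015041 = 13.1046, so s = α+β = 12.1046.
α = μs = 8.836, β = (1−μ)s = 3.268.

α = 8.836, β = 3.268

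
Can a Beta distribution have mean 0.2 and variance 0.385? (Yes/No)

No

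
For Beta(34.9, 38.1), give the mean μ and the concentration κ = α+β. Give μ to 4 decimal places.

κ = α+β = 34.9+38.1 = 73.0; μ = α/κ = 34.9/73.0 = 0.4781.

μ = 0.4781, κ = 73.0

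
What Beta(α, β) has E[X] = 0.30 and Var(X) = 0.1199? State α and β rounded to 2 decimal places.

By moment matching, α+β = μ(1−μ)/σ² − 1 = (0.30·0.70)/0.1199 − 1 = 1.7515 − 1 = 0.7515.
Since α/(α+β) = μ, α = 0.30·0.7515 = 0.23 and β = 0.70·0.7515 = 0.53.

α = 0.23, β = 0.53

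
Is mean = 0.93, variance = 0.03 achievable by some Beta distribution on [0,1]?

Yes

The Beta variance bound is σ² < μ(1−μ).
Here μ(1−μ) = 0.93×0.07 = 0.0651, and 0.03 < 0.0651.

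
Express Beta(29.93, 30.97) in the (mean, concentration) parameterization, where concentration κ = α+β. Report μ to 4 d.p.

μ = 0.4915, κ = 60.90

κ = α+β = 29.93+30.97 = 60.90; μ = α/κ = 29.93/60.90 = 0.4915.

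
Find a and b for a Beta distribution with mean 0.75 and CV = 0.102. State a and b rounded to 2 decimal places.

σ = CV·μ = 0.102×0.75 = 0.07650, so σ² = 0.005852.
s+1 = μ(1−μ)/σ² = 0.1875/0.005852 = 32.0390, so s = a+b = 31.0390.
a = μs = 23.28, b = (1−μ)s = 7.76.

a = 23.28, b = 7.76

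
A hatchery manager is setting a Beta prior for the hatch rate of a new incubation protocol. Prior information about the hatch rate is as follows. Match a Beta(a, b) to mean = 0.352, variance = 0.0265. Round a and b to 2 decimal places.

a = 2.68, b = 4.93

By moment matching, a+b = μ(1−μ)/σ² − 1 = (0.352·0.648)/0.0265 − 1 = 8.6074 − 1 = 7.6074.
Since a/(a+b) = μ, a = 0.352·7.6074 = 2.68 and b = 0.648·7.6074 = 4.93.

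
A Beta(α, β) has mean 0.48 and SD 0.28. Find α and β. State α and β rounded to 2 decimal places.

α = 1.05, β = 1.14

Variance = 0.28² = 0.0784. The moment-matching identity α+β = μ(1−μ)/Var − 1 gives
α+β = 0.2496/0.0784 − 1 = 2.1837, so α = μ·2.1837 = 1.05 and β = (1−μ)·2.1837 = 1.14.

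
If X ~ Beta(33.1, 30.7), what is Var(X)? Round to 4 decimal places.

Var = αβ/[(α+β)²(α+β+1)] = (33.1×30.7)/(63.8²×64.8) = 1016.17/263764.512 = 0.0039.

0.0039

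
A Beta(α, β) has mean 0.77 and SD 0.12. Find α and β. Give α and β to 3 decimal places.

α = 8.700, β = 2.599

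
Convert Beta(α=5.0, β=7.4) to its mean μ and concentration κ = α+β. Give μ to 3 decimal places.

μ = 0.403, κ = 12.4

κ = α+β = 5.0+7.4 = 12.4; μ = α/κ = 5.0/12.4 = 0.403.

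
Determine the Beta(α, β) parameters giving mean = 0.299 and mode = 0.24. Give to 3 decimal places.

With s = α+β: μ = α/s and mode = (α−1)/(s−2). Eliminating α = μs,
μs − 1 = m(s−2) ⇒ s(μ−m) = 1−2m ⇒ s = 0.52/0.059 = 8.8136.
So α = μs = 2.635, β = (1−μ)s = 6.178.

α = 2.635, β = 6.178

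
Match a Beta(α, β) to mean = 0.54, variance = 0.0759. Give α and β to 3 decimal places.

Let s = α+β. The Beta variance is μ(1−μ)/(s+1).
So s+1 = μ(1−μ)/σ² = (0.54×0.46)/0.0759 = 0.2484/0.0759 = 3.2727, giving s = 2.2727.
Then α = μs = 0.54×2.2727 = 1.227 and β = (1−μ)s = 0.46×2.2727 = 1.045.

α = 1.227, β = 1.045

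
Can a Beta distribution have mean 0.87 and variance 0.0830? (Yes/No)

A Beta with mean μ has variance μ(1−μ)/(α+β+1) < μ(1−μ).
Here μ(1−μ) = 0.87×0.13 = 0.1131, and 0.0830 < 0.1131.

Yes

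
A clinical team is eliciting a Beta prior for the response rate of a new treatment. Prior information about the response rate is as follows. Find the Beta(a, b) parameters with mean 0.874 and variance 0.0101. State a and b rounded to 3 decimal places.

Write ν = a+b; then a = μν and Var = μ(1−μ)/(ν+1).
ν = μ(1−μ)/Var − 1 = 0.110124/0.0101 − 1 = 9.9034.
a = 0.874·9.9034 = 8.656, b = 0.126·9.9034 = 1.248.

a = 8.656, b = 1.248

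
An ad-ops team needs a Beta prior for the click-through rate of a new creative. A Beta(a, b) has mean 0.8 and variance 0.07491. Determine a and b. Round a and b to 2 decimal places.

a = 0.91, b = 0.23

Let s = a+b. The Beta variance is μ(1−μ)/(s+1).
So s+1 = μ(1−μ)/σ² = (0.8×0.2)/0.07491 = 0.16/0.07491 = 2.1359, giving s = 1.1359.
Then a = μs = 0.8×1.1359 = 0.91 and b = (1−μ)s = 0.2×1.1359 = 0.23.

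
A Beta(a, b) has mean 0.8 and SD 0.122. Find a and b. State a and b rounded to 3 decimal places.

σ² = 0.122² = 0.014884.
With s = a+b, Var = μ(1−μ)/(s+1), so s+1 = (0.8×0.2)/0.014884 = 10.7498 and s = 9.7498.
a = μs = 7.800, b = (1−μ)s = 1.950.

a = 7.800, b = 1.950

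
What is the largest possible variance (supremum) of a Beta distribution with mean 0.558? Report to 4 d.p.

0.2466

Var = μ(1−μ)/(α+β+1), which approaches μ(1−μ) as α+β → 0.
So the supremum is μ(1−μ) = 0.558×0.442 = 0.2466.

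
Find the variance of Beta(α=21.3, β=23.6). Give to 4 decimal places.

μ = 21.3/44.9 = 0.474388; Var = μ(1−μ)/(α+β+1) = 0.2493440/45.9 = 0.0054.

0.0054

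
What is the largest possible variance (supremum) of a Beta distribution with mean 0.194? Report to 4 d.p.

0.1564

Var = μ(1−μ)/(α+β+1), which approaches μ(1−μ) as α+β → 0.
So the supremum is μ(1−μ) = 0.194×0.806 = 0.1564.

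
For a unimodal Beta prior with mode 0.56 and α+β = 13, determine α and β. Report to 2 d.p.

Since the density peak of Beta(α,β) is at (α−1)/(α+β−2),
α = 1 + 0.56(13−2) = 7.16 and β = 13 − 7.16 = 5.84.

α = 7.16, β = 5.84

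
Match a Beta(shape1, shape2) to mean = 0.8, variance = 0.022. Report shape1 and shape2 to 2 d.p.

shape1 = 5.02, shape2 = 1.25

Let s = shape1+shape2. The Beta variance is μ(1−μ)/(s+1).
So s+1 = μ(1−μ)/σ² = (0.8×0.2)/0.022 = 0.16/0.022 = 7.2727, giving s = 6.2727.
Then shape1 = μs = 0.8×6.2727 = 5.02 and shape2 = (1−μ)s = 0.2×6.2727 = 1.25.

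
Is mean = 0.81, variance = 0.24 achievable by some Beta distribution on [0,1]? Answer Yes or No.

The Beta variance bound is σ² < μ(1−μ).
Here μ(1−μ) = 0.81×0.19 = 0.1539, and 0.24 ≥ 0.1539.

No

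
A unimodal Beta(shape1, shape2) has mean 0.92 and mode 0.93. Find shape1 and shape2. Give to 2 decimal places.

Let s = shape1+shape2. Mean gives shape1 = μs = 0.92s; mode gives (shape1−1)/(s−2) = 0.93.
Substituting: 0.92s − 1 = 0.93(s−2) = 0.93s − 1.86, so -0.01s = -0.86 and s = 86.0000.
Then shape1 = 0.92×86.0000 = 79.12 and shape2 = s−shape1 = 6.88.

shape1 = 79.12, shape2 = 6.88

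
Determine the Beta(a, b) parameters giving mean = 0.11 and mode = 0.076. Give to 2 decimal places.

Let s = a+b. Mean gives a = μs = 0.11s; mode gives (a−1)/(s−2) = 0.076.
Substituting: 0.11s − 1 = 0.076(s−2) = 0.076s − 0.152, so 0.034s = 0.848 and s = 24.9412.
Then a = 0.11×24.9412 = 2.74 and b = s−a = 22.20.

a = 2.74, b = 22.20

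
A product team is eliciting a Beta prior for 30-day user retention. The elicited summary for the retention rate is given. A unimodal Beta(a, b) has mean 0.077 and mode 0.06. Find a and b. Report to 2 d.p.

a = 3.99, b = 47.78

With s = a+b: μ = a/s and mode = (a−1)/(s−2). Eliminating a = μs,
μs − 1 = m(s−2) ⇒ s(μ−m) = 1−2m ⇒ s = 0.88/0.017 = 51.7647.
So a = μs = 3.99, b = (1−μ)s = 47.78.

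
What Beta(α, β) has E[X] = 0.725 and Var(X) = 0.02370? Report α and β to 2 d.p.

Write ν = α+β; then α = μν and Var = μ(1−μ)/(ν+1).
ν = μ(1−μ)/Var − 1 = 0.199375/0.02370 − 1 = 7.4124.
α = 0.725·7.4124 = 5.37, β = 0.275·7.4124 = 2.04.

α = 5.37, β = 2.04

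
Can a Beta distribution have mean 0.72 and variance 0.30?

No

The Beta variance bound is σ² < μ(1−μ).
Here μ(1−μ) = 0.72×0.28 = 0.2016, and 0.30 ≥ 0.2016.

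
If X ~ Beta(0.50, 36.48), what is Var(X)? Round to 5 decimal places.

α+β = 36.98 and αβ = 18.2400, so Var = αβ/[(α+β)²(α+β+1)] = 18.2400/51938.424792 = 0.00035.

0.00035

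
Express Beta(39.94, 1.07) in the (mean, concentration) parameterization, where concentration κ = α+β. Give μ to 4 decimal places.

μ = 0.9739, κ = 41.01

κ = α+β = 39.94+1.07 = 41.01; μ = α/κ = 39.94/41.01 = 0.9739.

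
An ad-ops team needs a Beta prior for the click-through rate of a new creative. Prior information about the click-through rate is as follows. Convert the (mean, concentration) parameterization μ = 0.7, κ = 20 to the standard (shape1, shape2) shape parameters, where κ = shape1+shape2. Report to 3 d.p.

shape1 = μκ = 0.7×20 = 14.000 and shape2 = (1−μ)κ = 0.3×20 = 6.000.

shape1 = 14.000, shape2 = 6.000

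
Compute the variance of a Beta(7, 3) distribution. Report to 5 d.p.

0.01909

Var = αβ/[(α+β)²(α+β+1)] = (7×3)/(10²×11) = 21/1100 = 0.01909.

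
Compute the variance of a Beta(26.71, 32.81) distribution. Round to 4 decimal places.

0.0041

Var = αβ/[(α+β)²(α+β+1)] = (26.71×32.81)/(59.52²×60.52) = 876.3551/214399.991808 = 0.0041.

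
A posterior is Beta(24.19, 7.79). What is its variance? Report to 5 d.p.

μ = 24.19/31.98 = 0.756410; Var = μ(1−μ)/(α+β+1) = 0.1842538/32.98 = 0.00559.

0.00559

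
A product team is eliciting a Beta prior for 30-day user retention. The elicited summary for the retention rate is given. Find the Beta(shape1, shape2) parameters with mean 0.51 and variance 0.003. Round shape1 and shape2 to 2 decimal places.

shape1 = 41.97, shape2 = 40.33

By moment matching, shape1+shape2 = μ(1−μ)/σ² − 1 = (0.51·0.49)/0.003 − 1 = 83.3000 − 1 = 82.3000.
Since shape1/(shape1+shape2) = μ, shape1 = 0.51·82.3000 = 41.97 and shape2 = 0.49·82.3000 = 40.33.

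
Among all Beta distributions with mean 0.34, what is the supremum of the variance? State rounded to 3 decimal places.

For fixed mean μ the Beta variance is μ(1−μ)/(α+β+1), increasing as α+β decreases.
Its least upper bound (not attained) is μ(1−μ) = 0.34·0.66 = 0.224.

0.224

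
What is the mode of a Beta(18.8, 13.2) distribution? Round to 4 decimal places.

0.5933

With α,β > 1, mode = (α−1)/(α+β−2) = 17.8/30.0 = 0.5933.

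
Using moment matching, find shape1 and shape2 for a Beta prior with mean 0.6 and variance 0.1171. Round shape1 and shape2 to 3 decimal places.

By moment matching, shape1+shape2 = μ(1−μ)/σ² − 1 = (0.6·0.4)/0.1171 − 1 = 2.0495 − 1 = 1.0495.
Since shape1/(shape1+shape2) = μ, shape1 = 0.6·1.0495 = 0.630 and shape2 = 0.4·1.0495 = 0.420.

shape1 = 0.630, shape2 = 0.420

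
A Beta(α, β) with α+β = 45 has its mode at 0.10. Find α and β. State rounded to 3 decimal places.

α = 5.300, β = 39.700

Mode = (α−1)/(κ−2) with κ = α+β, so α−1 = 0.10·43 = 4.300.
α = 5.300; β = κ − α = 39.700.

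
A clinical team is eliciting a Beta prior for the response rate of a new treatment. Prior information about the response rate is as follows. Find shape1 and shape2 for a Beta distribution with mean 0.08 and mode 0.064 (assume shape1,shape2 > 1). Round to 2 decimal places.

With s = shape1+shape2: μ = shape1/s and mode = (shape1−1)/(s−2). Eliminating shape1 = μs,
μs − 1 = m(s−2) ⇒ s(μ−m) = 1−2m ⇒ s = 0.872/0.016 = 54.5000.
So shape1 = μs = 4.36, shape2 = (1−μ)s = 50.14.

shape1 = 4.36, shape2 = 50.14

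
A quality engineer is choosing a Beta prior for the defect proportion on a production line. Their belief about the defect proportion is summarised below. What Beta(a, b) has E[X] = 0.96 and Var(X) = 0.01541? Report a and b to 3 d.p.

a = 1.432, b = 0.060

By moment matching, a+b = μ(1−μ)/σ² − 1 = (0.96·0.04)/0.01541 − 1 = 2.4919 − 1 = 1.4919.
Since a/(a+b) = μ, a = 0.96·1.4919 = 1.432 and b = 0.04·1.4919 = 0.060.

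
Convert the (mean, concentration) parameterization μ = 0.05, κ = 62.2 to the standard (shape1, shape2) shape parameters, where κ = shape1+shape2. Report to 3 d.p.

shape1 = 3.110, shape2 = 59.090

Split κ in proportion μ : (1−μ): shape1 = 0.05·62.2 = 3.110, shape2 = 62.2 − 3.110 = 59.090.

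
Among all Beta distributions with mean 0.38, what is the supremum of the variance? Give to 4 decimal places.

For fixed mean μ the Beta variance is μ(1−μ)/(α+β+1), increasing as α+β decreases.
Its least upper bound (not attained) is μ(1−μ) = 0.38·0.62 = 0.2356.

0.2356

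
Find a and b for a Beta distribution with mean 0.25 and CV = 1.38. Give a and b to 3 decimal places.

Var = (CV·μ)² = (1.38×0.25)² = 0.119025.
a+b = μ(1−μ)/Var − 1 = 0.1875/0.119025 − 1 = 0.5753.
Thus a = 0.25·0.5753 = 0.144 and b = 0.75·0.5753 = 0.431.

a = 0.144, b = 0.431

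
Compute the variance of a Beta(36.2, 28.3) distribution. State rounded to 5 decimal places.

0.00376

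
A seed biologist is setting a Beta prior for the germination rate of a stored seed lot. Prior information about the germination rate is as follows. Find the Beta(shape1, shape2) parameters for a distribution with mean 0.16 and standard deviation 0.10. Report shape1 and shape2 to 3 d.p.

shape1 = 1.990, shape2 = 10.450

σ² = 0.10² = 0.0100.
With s = shape1+shape2, Var = μ(1−μ)/(s+1), so s+1 = (0.16×0.84)/0.0100 = 13.4400 and s = 12.4400.
shape1 = μs = 1.990, shape2 = (1−μ)s = 10.450.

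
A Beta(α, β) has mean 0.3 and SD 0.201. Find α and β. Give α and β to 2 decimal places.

α = 1.26, β = 2.94

First σ² = 0.040401. Setting α = μn, β = (1−μ)n with n = α+β,
μ(1−μ)/(n+1) = 0.040401 ⇒ n+1 = 0.21/0.040401 = 5.1979 ⇒ n = 4.1979.
Hence α = 0.3×4.1979 = 1.26, β = 0.7×4.1979 = 2.94.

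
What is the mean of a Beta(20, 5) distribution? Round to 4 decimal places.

E[X] = α/(α+β) = 20/25 = 0.8000.

0.8000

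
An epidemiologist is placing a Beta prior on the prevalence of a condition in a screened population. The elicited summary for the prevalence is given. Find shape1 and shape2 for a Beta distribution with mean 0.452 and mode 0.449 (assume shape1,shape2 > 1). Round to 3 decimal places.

shape1 = 15.368, shape2 = 18.632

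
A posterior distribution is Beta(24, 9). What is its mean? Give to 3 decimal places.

0.727

The Beta mean is α/(α+β) = 24/(24+9) = 0.727.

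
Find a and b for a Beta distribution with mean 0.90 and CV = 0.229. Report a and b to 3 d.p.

σ = CV·μ = 0.229×0.90 = 0.20610, so σ² = 0.042477.
s+1 = μ(1−μ)/σ² = 0.0900/0.042477 = 2.1188, so s = a+b = 1.1188.
a = μs = 1.007, b = (1−μ)s = 0.112.

a = 1.007, b = 0.112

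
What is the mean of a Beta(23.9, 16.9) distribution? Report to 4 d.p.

E[X] = α/(α+β) = 23.9/40.8 = 0.5858.

0.5858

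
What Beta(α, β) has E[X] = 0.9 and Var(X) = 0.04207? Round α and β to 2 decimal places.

Write ν = α+β; then α = μν and Var = μ(1−μ)/(ν+1).
ν = μ(1−μ)/Var − 1 = 0.09/0.04207 − 1 = 1.1393.
α = 0.9·1.1393 = 1.03, β = 0.1·1.1393 = 0.11.

α = 1.03, β = 0.11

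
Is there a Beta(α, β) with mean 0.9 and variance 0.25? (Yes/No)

A Beta with mean μ has variance μ(1−μ)/(α+β+1) < μ(1−μ).
Here μ(1−μ) = 0.9×0.1 = 0.09, and 0.25 ≥ 0.09.

No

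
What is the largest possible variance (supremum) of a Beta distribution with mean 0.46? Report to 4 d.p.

0.2484

Var = μ(1−μ)/(α+β+1), which approaches μ(1−μ) as α+β → 0.
So the supremum is μ(1−μ) = 0.46×0.54 = 0.2484.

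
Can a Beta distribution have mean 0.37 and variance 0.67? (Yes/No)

No

The Beta variance bound is σ² < μ(1−μ).
Here μ(1−μ) = 0.37×0.63 = 0.2331, and 0.67 ≥ 0.2331.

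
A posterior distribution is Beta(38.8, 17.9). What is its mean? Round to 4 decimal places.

0.6843

E[X] = α/(α+β) = 38.8/56.7 = 0.6843.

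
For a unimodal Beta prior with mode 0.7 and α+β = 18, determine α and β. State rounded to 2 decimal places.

For α,β>1 the mode is (α−1)/(α+β−2), so α = mode·(κ−2)+1 = 0.7×16+1 = 12.20.
And β = (1−mode)·(κ−2)+1 = 0.3×16+1 = 5.80.

α = 12.20, β = 5.80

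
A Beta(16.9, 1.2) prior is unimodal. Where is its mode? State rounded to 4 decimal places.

0.9876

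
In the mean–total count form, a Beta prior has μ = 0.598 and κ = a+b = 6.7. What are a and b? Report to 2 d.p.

a = 4.01, b = 2.69

a = μκ = 0.598×6.7 = 4.01 and b = (1−μ)κ = 0.402×6.7 = 2.69.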